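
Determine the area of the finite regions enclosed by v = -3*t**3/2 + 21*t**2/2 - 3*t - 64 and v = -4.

Set the curves equal: -3*t**3/2 + 21*t**2/2 - 3*t - 64 = -4, so -3*t**3/2 + 21*t**2/2 - 3*t - 60 = 0, which factors as -3*(t - 5)*(t - 4)*(t + 2)/2 = 0. The curves meet at t = -2, 4, 5.
On [-2, 4], v = -4 is on top; that piece has area ∫[-2,4] (-(-3*t**3/2 + 21*t**2/2 - 3*t - 60)) dt = 216.
On [4, 5], v = -3*t**3/2 + 21*t**2/2 - 3*t - 64 is on top; that piece has area ∫[4,5] (-3*t**3/2 + 21*t**2/2 - 3*t - 60) dt = 13/8.
Total enclosed area = 216 + 13/8 = 1741/8.

1741/8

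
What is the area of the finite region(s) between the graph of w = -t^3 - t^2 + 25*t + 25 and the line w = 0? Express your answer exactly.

The curve meets the t-axis where -t^3 - t^2 + 25*t + 25 = 0, i.e. -(t - 5)*(t + 1)*(t + 5) = 0, at t = -5, -1, 5.
On [-5, -1] the curve lies below the axis; ∫[-5,-1] (-t^3 - t^2 + 25*t + 25) dt = -256/3, giving area 256/3.
On [-1, 5] the curve lies above the axis; ∫[-1,5] (-t^3 - t^2 + 25*t + 25) dt = 252, giving area 252.
Total area = 256/3 + 252 = 1012/3.

1012/3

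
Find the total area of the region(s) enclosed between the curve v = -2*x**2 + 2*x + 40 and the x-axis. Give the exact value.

The curve meets the x-axis where -2*x**2 + 2*x + 40 = 0, i.e. -2*(x - 5)*(x + 4) = 0, at x = -4, 5.
On [-4, 5] the curve lies above the axis; ∫[-4,5] (-2*x**2 + 2*x + 40) dx = 243, giving area 243.

243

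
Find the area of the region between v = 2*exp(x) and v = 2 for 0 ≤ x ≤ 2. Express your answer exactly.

-6 + 2*exp(2)

On [0, 2], (2*exp(x)) - (2) = 2*exp(x) - 2 is ≥ 0 throughout, so the area is a single integral of |2*exp(x) - 2|.
∫[0,2] (2*exp(x) - 2) dx = -6 + 2*exp(2).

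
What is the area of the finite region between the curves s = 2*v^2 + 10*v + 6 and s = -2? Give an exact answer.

Both boundary curves give s as a function of v, so integrate with respect to v. Setting them equal: 2*v^2 + 10*v + 8 = 0, i.e. 2*(v + 1)*(v + 4) = 0, so they meet at v = -4, -1.
For v in [-4, -1], s = 2*v^2 + 10*v + 6 is on the left; area = ∫[-4,-1] (-(2*v^2 + 10*v + 8)) dv = 9.

9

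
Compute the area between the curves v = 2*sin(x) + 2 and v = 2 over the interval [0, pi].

On [0, pi], (2*sin(x) + 2) - (2) = 2*sin(x) is ≥ 0 throughout, so the area is a single integral of |2*sin(x)|.
∫[0,pi] (2*sin(x)) dx = 4.

4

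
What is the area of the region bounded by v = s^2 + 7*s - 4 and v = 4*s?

Set the curves equal: s^2 + 7*s - 4 = 4*s, so s^2 + 3*s - 4 = 0, which factors as (s - 1)*(s + 4) = 0. The curves meet at s = -4, 1.
On [-4, 1], v = 4*s is on top; that piece has area ∫[-4,1] (-(s^2 + 3*s - 4)) ds = 125/6.

125/6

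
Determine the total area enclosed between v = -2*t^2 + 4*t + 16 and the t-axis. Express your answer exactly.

The curve meets the t-axis where -2*t^2 + 4*t + 16 = 0, i.e. -2*(t - 4)*(t + 2) = 0, at t = -2, 4.
On [-2, 4] the curve lies above the axis; ∫[-2,4] (-2*t^2 + 4*t + 16) dt = 72, giving area 72.

72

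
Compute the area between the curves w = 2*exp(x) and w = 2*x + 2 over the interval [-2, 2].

-8 - 2*exp(-2) + 2*exp(2)

On [-2, 2], (2*exp(x)) - (2*x + 2) = -2*x + 2*exp(x) - 2 is ≥ 0 throughout, so the area is a single integral of |-2*x + 2*exp(x) - 2|.
∫[-2,2] (-2*x + 2*exp(x) - 2) dx = -8 - 2*exp(-2) + 2*exp(2).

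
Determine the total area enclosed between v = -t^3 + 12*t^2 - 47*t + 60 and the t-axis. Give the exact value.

The curve meets the t-axis where -t^3 + 12*t^2 - 47*t + 60 = 0, i.e. -(t - 5)*(t - 4)*(t - 3) = 0, at t = 3, 4, 5.
On [3, 4] the curve lies below the axis; ∫[3,4] (-t^3 + 12*t^2 - 47*t + 60) dt = -1/4, giving area 1/4.
On [4, 5] the curve lies above the axis; ∫[4,5] (-t^3 + 12*t^2 - 47*t + 60) dt = 1/4, giving area 1/4.
Total area = 1/4 + 1/4 = 1/2.

1/2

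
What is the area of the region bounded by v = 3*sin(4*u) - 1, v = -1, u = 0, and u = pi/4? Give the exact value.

3/2

On [0, pi/4], (3*sin(4*u) - 1) - (-1) = 3*sin(4*u) is ≥ 0 throughout, so the area is a single integral of |3*sin(4*u)|.
∫[0,pi/4] (3*sin(4*u)) du = 3/2.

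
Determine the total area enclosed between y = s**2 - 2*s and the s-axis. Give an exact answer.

The curve meets the s-axis where s**2 - 2*s = 0, i.e. s*(s - 2) = 0, at s = 0, 2.
On [0, 2] the curve lies below the axis; ∫[0,2] (s**2 - 2*s) ds = -4/3, giving area 4/3.

4/3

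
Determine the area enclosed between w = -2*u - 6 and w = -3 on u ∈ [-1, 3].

On [-1, 3], (-2*u - 6) - (-3) = -2*u - 3 is ≤ 0 throughout, so the area is a single integral of |-2*u - 3|.
∫[-1,3] (-2*u - 3) du = -20; the area of that piece is 20.

20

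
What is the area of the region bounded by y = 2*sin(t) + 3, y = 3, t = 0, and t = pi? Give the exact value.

On [0, pi], (2*sin(t) + 3) - (3) = 2*sin(t) is ≥ 0 throughout, so the area is a single integral of |2*sin(t)|.
∫[0,pi] (2*sin(t)) dt = 4.

4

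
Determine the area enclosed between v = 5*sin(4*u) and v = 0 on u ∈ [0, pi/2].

The difference (5*sin(4*u)) - (0) = 5*sin(4*u) changes sign at u = pi/4 inside [0, pi/2], so split the integral there.
∫[0,pi/4] (5*sin(4*u)) du = 5/2.
∫[pi/4,pi/2] (5*sin(4*u)) du = -5/2; the area of that piece is 5/2.
Total area = 5/2 + 5/2 = 5.

5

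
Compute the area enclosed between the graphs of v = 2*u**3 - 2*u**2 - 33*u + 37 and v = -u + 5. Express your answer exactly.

863/3

Set the curves equal: 2*u**3 - 2*u**2 - 33*u + 37 = -u + 5, so 2*u**3 - 2*u**2 - 32*u + 32 = 0, which factors as 2*(u - 4)*(u - 1)*(u + 4) = 0. The curves meet at u = -4, 1, 4.
On [-4, 1], v = 2*u**3 - 2*u**2 - 33*u + 37 is on top; that piece has area ∫[-4,1] (2*u**3 - 2*u**2 - 32*u + 32) du = 1375/6.
On [1, 4], v = -u + 5 is on top; that piece has area ∫[1,4] (-(2*u**3 - 2*u**2 - 32*u + 32)) du = 117/2.
Total enclosed area = 1375/6 + 117/2 = 863/3.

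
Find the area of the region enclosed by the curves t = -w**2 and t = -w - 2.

9/2

Both boundary curves give t as a function of w, so integrate with respect to w. Setting them equal: -w**2 + w + 2 = 0, i.e. -(w - 2)*(w + 1) = 0, so they meet at w = -1, 2.
For w in [-1, 2], t = -w**2 is on the right; area = ∫[-1,2] (-w**2 + w + 2) dw = 9/2.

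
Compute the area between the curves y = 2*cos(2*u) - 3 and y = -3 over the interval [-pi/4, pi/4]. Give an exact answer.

2

On [-pi/4, pi/4], (2*cos(2*u) - 3) - (-3) = 2*cos(2*u) is ≥ 0 throughout, so the area is a single integral of |2*cos(2*u)|.
∫[-pi/4,pi/4] (2*cos(2*u)) du = 2.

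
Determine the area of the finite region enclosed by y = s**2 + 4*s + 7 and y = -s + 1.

1/6

Set the curves equal: s**2 + 4*s + 7 = -s + 1, so s**2 + 5*s + 6 = 0, which factors as (s + 2)*(s + 3) = 0. The curves meet at s = -3, -2.
On [-3, -2], y = -s + 1 is on top; that piece has area ∫[-3,-2] (-(s**2 + 5*s + 6)) ds = 1/6.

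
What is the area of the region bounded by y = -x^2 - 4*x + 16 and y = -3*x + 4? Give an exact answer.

343/6

Set the curves equal: -x^2 - 4*x + 16 = -3*x + 4, so -x^2 - x + 12 = 0, which factors as -(x - 3)*(x + 4) = 0. The curves meet at x = -4, 3.
On [-4, 3], y = -x^2 - 4*x + 16 is on top; that piece has area ∫[-4,3] (-x^2 - x + 12) dx = 343/6.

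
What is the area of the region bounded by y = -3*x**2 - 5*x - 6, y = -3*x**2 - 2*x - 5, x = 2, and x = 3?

17/2

On [2, 3], (-3*x**2 - 5*x - 6) - (-3*x**2 - 2*x - 5) = -3*x - 1 is ≤ 0 throughout, so the area is a single integral of |-3*x - 1|.
∫[2,3] (-3*x - 1) dx = -17/2; the area of that piece is 17/2.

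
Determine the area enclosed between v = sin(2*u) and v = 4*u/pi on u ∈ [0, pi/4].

1/2 - pi/8

On [0, pi/4], (sin(2*u)) - (4*u/pi) = -4*u/pi + sin(2*u) is ≥ 0 throughout, so the area is a single integral of |-4*u/pi + sin(2*u)|.
∫[0,pi/4] (-4*u/pi + sin(2*u)) du = 1/2 - pi/8.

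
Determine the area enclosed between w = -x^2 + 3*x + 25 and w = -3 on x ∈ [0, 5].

On [0, 5], (-x^2 + 3*x + 25) - (-3) = -x^2 + 3*x + 28 is ≥ 0 throughout, so the area is a single integral of |-x^2 + 3*x + 28|.
∫[0,5] (-x^2 + 3*x + 28) dx = 815/6.

815/6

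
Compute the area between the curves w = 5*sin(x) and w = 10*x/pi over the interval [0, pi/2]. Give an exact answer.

On [0, pi/2], (5*sin(x)) - (10*x/pi) = -10*x/pi + 5*sin(x) is ≥ 0 throughout, so the area is a single integral of |-10*x/pi + 5*sin(x)|.
∫[0,pi/2] (-10*x/pi + 5*sin(x)) dx = 5 - 5*pi/4.

5 - 5*pi/4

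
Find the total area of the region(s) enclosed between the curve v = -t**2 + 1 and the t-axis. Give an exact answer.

The curve meets the t-axis where -t**2 + 1 = 0, i.e. -(t - 1)*(t + 1) = 0, at t = -1, 1.
On [-1, 1] the curve lies above the axis; ∫[-1,1] (-t**2 + 1) dt = 4/3, giving area 4/3.

4/3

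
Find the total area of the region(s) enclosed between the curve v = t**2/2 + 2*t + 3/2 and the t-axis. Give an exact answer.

The curve meets the t-axis where t**2/2 + 2*t + 3/2 = 0, i.e. (t + 1)*(t + 3)/2 = 0, at t = -3, -1.
On [-3, -1] the curve lies below the axis; ∫[-3,-1] (t**2/2 + 2*t + 3/2) dt = -2/3, giving area 2/3.

2/3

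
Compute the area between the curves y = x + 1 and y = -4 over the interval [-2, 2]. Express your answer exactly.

20

On [-2, 2], (x + 1) - (-4) = x + 5 is ≥ 0 throughout, so the area is a single integral of |x + 5|.
∫[-2,2] (x + 5) dx = 20.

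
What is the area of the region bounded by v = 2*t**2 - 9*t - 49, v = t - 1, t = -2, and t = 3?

725/3

On [-2, 3], (2*t**2 - 9*t - 49) - (t - 1) = 2*t**2 - 10*t - 48 is ≤ 0 throughout, so the area is a single integral of |2*t**2 - 10*t - 48|.
∫[-2,3] (2*t**2 - 10*t - 48) dt = -725/3; the area of that piece is 725/3.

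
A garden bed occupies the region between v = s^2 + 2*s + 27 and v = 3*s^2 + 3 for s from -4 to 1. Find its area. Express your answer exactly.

77

The difference (s^2 + 2*s + 27) - (3*s^2 + 3) = -2*s^2 + 2*s + 24 changes sign at s = -3 inside [-4, 1], so split the integral there.
∫[-4,-3] (-2*s^2 + 2*s + 24) ds = -23/3; the area of that piece is 23/3.
∫[-3,1] (-2*s^2 + 2*s + 24) ds = 208/3.
Total area = 23/3 + 208/3 = 77.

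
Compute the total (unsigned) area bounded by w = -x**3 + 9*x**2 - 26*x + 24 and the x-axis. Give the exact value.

1/2

The curve meets the x-axis where -x**3 + 9*x**2 - 26*x + 24 = 0, i.e. -(x - 4)*(x - 3)*(x - 2) = 0, at x = 2, 3, 4.
On [2, 3] the curve lies below the axis; ∫[2,3] (-x**3 + 9*x**2 - 26*x + 24) dx = -1/4, giving area 1/4.
On [3, 4] the curve lies above the axis; ∫[3,4] (-x**3 + 9*x**2 - 26*x + 24) dx = 1/4, giving area 1/4.
Total area = 1/4 + 1/4 = 1/2.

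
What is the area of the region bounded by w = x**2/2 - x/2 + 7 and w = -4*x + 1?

1/12

Set the curves equal: x**2/2 - x/2 + 7 = -4*x + 1, so x**2/2 + 7*x/2 + 6 = 0, which factors as (x + 3)*(x + 4)/2 = 0. The curves meet at x = -4, -3.
On [-4, -3], w = -4*x + 1 is on top; that piece has area ∫[-4,-3] (-(x**2/2 + 7*x/2 + 6)) dx = 1/12.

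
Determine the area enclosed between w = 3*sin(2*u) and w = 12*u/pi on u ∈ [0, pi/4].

On [0, pi/4], (3*sin(2*u)) - (12*u/pi) = -12*u/pi + 3*sin(2*u) is ≥ 0 throughout, so the area is a single integral of |-12*u/pi + 3*sin(2*u)|.
∫[0,pi/4] (-12*u/pi + 3*sin(2*u)) du = 3/2 - 3*pi/8.

3/2 - 3*pi/8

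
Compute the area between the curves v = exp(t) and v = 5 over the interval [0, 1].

On [0, 1], (exp(t)) - (5) = exp(t) - 5 is ≤ 0 throughout, so the area is a single integral of |exp(t) - 5|.
∫[0,1] (exp(t) - 5) dt = -6 + exp(1); the area of that piece is 6 - exp(1).

6 - exp(1)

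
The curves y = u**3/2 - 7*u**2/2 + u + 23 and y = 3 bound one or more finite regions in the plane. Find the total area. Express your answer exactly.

Set the curves equal: u**3/2 - 7*u**2/2 + u + 23 = 3, so u**3/2 - 7*u**2/2 + u + 20 = 0, which factors as (u - 5)*(u - 4)*(u + 2)/2 = 0. The curves meet at u = -2, 4, 5.
On [-2, 4], y = u**3/2 - 7*u**2/2 + u + 23 is on top; that piece has area ∫[-2,4] (u**3/2 - 7*u**2/2 + u + 20) du = 72.
On [4, 5], y = 3 is on top; that piece has area ∫[4,5] (-(u**3/2 - 7*u**2/2 + u + 20)) du = 13/24.
Total enclosed area = 72 + 13/24 = 1741/24.

1741/24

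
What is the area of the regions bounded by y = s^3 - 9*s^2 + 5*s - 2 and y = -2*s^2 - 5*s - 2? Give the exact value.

Set the curves equal: s^3 - 9*s^2 + 5*s - 2 = -2*s^2 - 5*s - 2, so s^3 - 7*s^2 + 10*s = 0, which factors as s*(s - 5)*(s - 2) = 0. The curves meet at s = 0, 2, 5.
On [0, 2], y = s^3 - 9*s^2 + 5*s - 2 is on top; that piece has area ∫[0,2] (s^3 - 7*s^2 + 10*s) ds = 16/3.
On [2, 5], y = -2*s^2 - 5*s - 2 is on top; that piece has area ∫[2,5] (-(s^3 - 7*s^2 + 10*s)) ds = 63/4.
Total enclosed area = 16/3 + 63/4 = 253/12.

253/12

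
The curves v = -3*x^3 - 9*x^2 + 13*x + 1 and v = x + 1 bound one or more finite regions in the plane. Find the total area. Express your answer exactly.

393/4

Set the curves equal: -3*x^3 - 9*x^2 + 13*x + 1 = x + 1, so -3*x^3 - 9*x^2 + 12*x = 0, which factors as -3*x*(x - 1)*(x + 4) = 0. The curves meet at x = -4, 0, 1.
On [-4, 0], v = x + 1 is on top; that piece has area ∫[-4,0] (-(-3*x^3 - 9*x^2 + 12*x)) dx = 96.
On [0, 1], v = -3*x^3 - 9*x^2 + 13*x + 1 is on top; that piece has area ∫[0,1] (-3*x^3 - 9*x^2 + 12*x) dx = 9/4.
Total enclosed area = 96 + 9/4 = 393/4.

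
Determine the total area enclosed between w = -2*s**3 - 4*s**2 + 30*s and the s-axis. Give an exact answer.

863/3

The curve meets the s-axis where -2*s**3 - 4*s**2 + 30*s = 0, i.e. -2*s*(s - 3)*(s + 5) = 0, at s = -5, 0, 3.
On [-5, 0] the curve lies below the axis; ∫[-5,0] (-2*s**3 - 4*s**2 + 30*s) ds = -1375/6, giving area 1375/6.
On [0, 3] the curve lies above the axis; ∫[0,3] (-2*s**3 - 4*s**2 + 30*s) ds = 117/2, giving area 117/2.
Total area = 1375/6 + 117/2 = 863/3.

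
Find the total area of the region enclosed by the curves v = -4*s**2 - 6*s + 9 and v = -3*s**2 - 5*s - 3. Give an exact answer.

343/6

Set the curves equal: -4*s**2 - 6*s + 9 = -3*s**2 - 5*s - 3, so -s**2 - s + 12 = 0, which factors as -(s - 3)*(s + 4) = 0. The curves meet at s = -4, 3.
On [-4, 3], v = -4*s**2 - 6*s + 9 is on top; that piece has area ∫[-4,3] (-s**2 - s + 12) ds = 343/6.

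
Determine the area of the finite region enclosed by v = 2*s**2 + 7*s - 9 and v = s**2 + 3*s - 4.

36

Set the curves equal: 2*s**2 + 7*s - 9 = s**2 + 3*s - 4, so s**2 + 4*s - 5 = 0, which factors as (s - 1)*(s + 5) = 0. The curves meet at s = -5, 1.
On [-5, 1], v = s**2 + 3*s - 4 is on top; that piece has area ∫[-5,1] (-(s**2 + 4*s - 5)) ds = 36.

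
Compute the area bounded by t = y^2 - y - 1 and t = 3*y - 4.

4/3

Both boundary curves give t as a function of y, so integrate with respect to y. Setting them equal: y^2 - 4*y + 3 = 0, i.e. (y - 3)*(y - 1) = 0, so they meet at y = 1, 3.
For y in [1, 3], t = y^2 - y - 1 is on the left; area = ∫[1,3] (-(y^2 - 4*y + 3)) dy = 4/3.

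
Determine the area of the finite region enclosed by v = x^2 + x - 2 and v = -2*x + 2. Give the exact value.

125/6

Set the curves equal: x^2 + x - 2 = -2*x + 2, so x^2 + 3*x - 4 = 0, which factors as (x - 1)*(x + 4) = 0. The curves meet at x = -4, 1.
On [-4, 1], v = -2*x + 2 is on top; that piece has area ∫[-4,1] (-(x^2 + 3*x - 4)) dx = 125/6.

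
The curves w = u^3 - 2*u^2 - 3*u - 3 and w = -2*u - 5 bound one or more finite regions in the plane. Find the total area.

37/12

Set the curves equal: u^3 - 2*u^2 - 3*u - 3 = -2*u - 5, so u^3 - 2*u^2 - u + 2 = 0, which factors as (u - 2)*(u - 1)*(u + 1) = 0. The curves meet at u = -1, 1, 2.
On [-1, 1], w = u^3 - 2*u^2 - 3*u - 3 is on top; that piece has area ∫[-1,1] (u^3 - 2*u^2 - u + 2) du = 8/3.
On [1, 2], w = -2*u - 5 is on top; that piece has area ∫[1,2] (-(u^3 - 2*u^2 - u + 2)) du = 5/12.
Total enclosed area = 8/3 + 5/12 = 37/12.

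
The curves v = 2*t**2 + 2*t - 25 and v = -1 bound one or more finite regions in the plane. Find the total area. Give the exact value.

Set the curves equal: 2*t**2 + 2*t - 25 = -1, so 2*t**2 + 2*t - 24 = 0, which factors as 2*(t - 3)*(t + 4) = 0. The curves meet at t = -4, 3.
On [-4, 3], v = -1 is on top; that piece has area ∫[-4,3] (-(2*t**2 + 2*t - 24)) dt = 343/3.

343/3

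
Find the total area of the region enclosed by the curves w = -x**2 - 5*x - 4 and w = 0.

Set the curves equal: -x**2 - 5*x - 4 = 0, so -x**2 - 5*x - 4 = 0, which factors as -(x + 1)*(x + 4) = 0. The curves meet at x = -4, -1.
On [-4, -1], w = -x**2 - 5*x - 4 is on top; that piece has area ∫[-4,-1] (-x**2 - 5*x - 4) dx = 9/2.

9/2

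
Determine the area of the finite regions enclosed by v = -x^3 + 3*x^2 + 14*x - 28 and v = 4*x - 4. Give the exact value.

Set the curves equal: -x^3 + 3*x^2 + 14*x - 28 = 4*x - 4, so -x^3 + 3*x^2 + 10*x - 24 = 0, which factors as -(x - 4)*(x - 2)*(x + 3) = 0. The curves meet at x = -3, 2, 4.
On [-3, 2], v = 4*x - 4 is on top; that piece has area ∫[-3,2] (-(-x^3 + 3*x^2 + 10*x - 24)) dx = 375/4.
On [2, 4], v = -x^3 + 3*x^2 + 14*x - 28 is on top; that piece has area ∫[2,4] (-x^3 + 3*x^2 + 10*x - 24) dx = 8.
Total enclosed area = 375/4 + 8 = 407/4.

407/4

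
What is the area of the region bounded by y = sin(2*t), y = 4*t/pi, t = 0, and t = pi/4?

1/2 - pi/8

On [0, pi/4], (sin(2*t)) - (4*t/pi) = -4*t/pi + sin(2*t) is ≥ 0 throughout, so the area is a single integral of |-4*t/pi + sin(2*t)|.
∫[0,pi/4] (-4*t/pi + sin(2*t)) dt = 1/2 - pi/8.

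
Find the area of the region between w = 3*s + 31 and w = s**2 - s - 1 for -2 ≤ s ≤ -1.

On [-2, -1], (3*s + 31) - (s**2 - s - 1) = -s**2 + 4*s + 32 is ≥ 0 throughout, so the area is a single integral of |-s**2 + 4*s + 32|.
∫[-2,-1] (-s**2 + 4*s + 32) ds = 71/3.

71/3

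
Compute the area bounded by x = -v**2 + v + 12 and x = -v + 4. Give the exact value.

36

Both boundary curves give x as a function of v, so integrate with respect to v. Setting them equal: -v**2 + 2*v + 8 = 0, i.e. -(v - 4)*(v + 2) = 0, so they meet at v = -2, 4.
For v in [-2, 4], x = -v**2 + v + 12 is on the right; area = ∫[-2,4] (-v**2 + 2*v + 8) dv = 36.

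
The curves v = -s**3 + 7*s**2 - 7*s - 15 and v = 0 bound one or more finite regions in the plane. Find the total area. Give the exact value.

Set the curves equal: -s**3 + 7*s**2 - 7*s - 15 = 0, so -s**3 + 7*s**2 - 7*s - 15 = 0, which factors as -(s - 5)*(s - 3)*(s + 1) = 0. The curves meet at s = -1, 3, 5.
On [-1, 3], v = 0 is on top; that piece has area ∫[-1,3] (-(-s**3 + 7*s**2 - 7*s - 15)) ds = 128/3.
On [3, 5], v = -s**3 + 7*s**2 - 7*s - 15 is on top; that piece has area ∫[3,5] (-s**3 + 7*s**2 - 7*s - 15) ds = 20/3.
Total enclosed area = 128/3 + 20/3 = 148/3.

148/3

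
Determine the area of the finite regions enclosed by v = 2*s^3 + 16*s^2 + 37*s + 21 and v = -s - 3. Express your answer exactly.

Set the curves equal: 2*s^3 + 16*s^2 + 37*s + 21 = -s - 3, so 2*s^3 + 16*s^2 + 38*s + 24 = 0, which factors as 2*(s + 1)*(s + 3)*(s + 4) = 0. The curves meet at s = -4, -3, -1.
On [-4, -3], v = 2*s^3 + 16*s^2 + 37*s + 21 is on top; that piece has area ∫[-4,-3] (2*s^3 + 16*s^2 + 38*s + 24) ds = 5/6.
On [-3, -1], v = -s - 3 is on top; that piece has area ∫[-3,-1] (-(2*s^3 + 16*s^2 + 38*s + 24)) ds = 16/3.
Total enclosed area = 5/6 + 16/3 = 37/6.

37/6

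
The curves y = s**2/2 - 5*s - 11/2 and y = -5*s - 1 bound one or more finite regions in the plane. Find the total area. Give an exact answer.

18

Set the curves equal: s**2/2 - 5*s - 11/2 = -5*s - 1, so s**2/2 - 9/2 = 0, which factors as (s - 3)*(s + 3)/2 = 0. The curves meet at s = -3, 3.
On [-3, 3], y = -5*s - 1 is on top; that piece has area ∫[-3,3] (-(s**2/2 - 9/2)) ds = 18.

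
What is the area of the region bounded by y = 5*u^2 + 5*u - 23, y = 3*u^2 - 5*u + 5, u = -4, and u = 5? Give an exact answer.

The difference (5*u^2 + 5*u - 23) - (3*u^2 - 5*u + 5) = 2*u^2 + 10*u - 28 changes sign at u = 2 inside [-4, 5], so split the integral there.
∫[-4,2] (2*u^2 + 10*u - 28) du = -180; the area of that piece is 180.
∫[2,5] (2*u^2 + 10*u - 28) du = 99.
Total area = 180 + 99 = 279.

279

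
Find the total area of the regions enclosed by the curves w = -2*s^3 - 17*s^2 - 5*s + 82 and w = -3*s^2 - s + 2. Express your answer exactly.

1741/6

Set the curves equal: -2*s^3 - 17*s^2 - 5*s + 82 = -3*s^2 - s + 2, so -2*s^3 - 14*s^2 - 4*s + 80 = 0, which factors as -2*(s - 2)*(s + 4)*(s + 5) = 0. The curves meet at s = -5, -4, 2.
On [-5, -4], w = -3*s^2 - s + 2 is on top; that piece has area ∫[-5,-4] (-(-2*s^3 - 14*s^2 - 4*s + 80)) ds = 13/6.
On [-4, 2], w = -2*s^3 - 17*s^2 - 5*s + 82 is on top; that piece has area ∫[-4,2] (-2*s^3 - 14*s^2 - 4*s + 80) ds = 288.
Total enclosed area = 13/6 + 288 = 1741/6.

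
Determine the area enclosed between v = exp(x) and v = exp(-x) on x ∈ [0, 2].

-2 + exp(-2) + exp(2)

On [0, 2], (exp(x)) - (exp(-x)) = exp(x) - exp(-x) is ≥ 0 throughout, so the area is a single integral of |exp(x) - exp(-x)|.
∫[0,2] (exp(x) - exp(-x)) dx = -2 + exp(-2) + exp(2).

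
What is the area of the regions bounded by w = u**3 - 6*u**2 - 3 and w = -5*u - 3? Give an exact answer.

Set the curves equal: u**3 - 6*u**2 - 3 = -5*u - 3, so u**3 - 6*u**2 + 5*u = 0, which factors as u*(u - 5)*(u - 1) = 0. The curves meet at u = 0, 1, 5.
On [0, 1], w = u**3 - 6*u**2 - 3 is on top; that piece has area ∫[0,1] (u**3 - 6*u**2 + 5*u) du = 3/4.
On [1, 5], w = -5*u - 3 is on top; that piece has area ∫[1,5] (-(u**3 - 6*u**2 + 5*u)) du = 32.
Total enclosed area = 3/4 + 32 = 131/4.

131/4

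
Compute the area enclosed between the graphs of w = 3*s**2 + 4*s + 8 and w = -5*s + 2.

Set the curves equal: 3*s**2 + 4*s + 8 = -5*s + 2, so 3*s**2 + 9*s + 6 = 0, which factors as 3*(s + 1)*(s + 2) = 0. The curves meet at s = -2, -1.
On [-2, -1], w = -5*s + 2 is on top; that piece has area ∫[-2,-1] (-(3*s**2 + 9*s + 6)) ds = 1/2.

1/2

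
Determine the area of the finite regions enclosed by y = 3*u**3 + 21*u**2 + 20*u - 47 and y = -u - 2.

Set the curves equal: 3*u**3 + 21*u**2 + 20*u - 47 = -u - 2, so 3*u**3 + 21*u**2 + 21*u - 45 = 0, which factors as 3*(u - 1)*(u + 3)*(u + 5) = 0. The curves meet at u = -5, -3, 1.
On [-5, -3], y = 3*u**3 + 21*u**2 + 20*u - 47 is on top; that piece has area ∫[-5,-3] (3*u**3 + 21*u**2 + 21*u - 45) du = 20.
On [-3, 1], y = -u - 2 is on top; that piece has area ∫[-3,1] (-(3*u**3 + 21*u**2 + 21*u - 45)) du = 128.
Total enclosed area = 20 + 128 = 148.

148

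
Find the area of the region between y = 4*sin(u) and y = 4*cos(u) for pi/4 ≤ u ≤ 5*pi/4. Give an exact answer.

On [pi/4, 5*pi/4], (4*sin(u)) - (4*cos(u)) = 4*sin(u) - 4*cos(u) is ≥ 0 throughout, so the area is a single integral of |4*sin(u) - 4*cos(u)|.
∫[pi/4,5*pi/4] (4*sin(u) - 4*cos(u)) du = 8*sqrt(2).

8*sqrt(2)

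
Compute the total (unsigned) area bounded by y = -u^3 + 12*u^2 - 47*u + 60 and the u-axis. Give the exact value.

1/2

The curve meets the u-axis where -u^3 + 12*u^2 - 47*u + 60 = 0, i.e. -(u - 5)*(u - 4)*(u - 3) = 0, at u = 3, 4, 5.
On [3, 4] the curve lies below the axis; ∫[3,4] (-u^3 + 12*u^2 - 47*u + 60) du = -1/4, giving area 1/4.
On [4, 5] the curve lies above the axis; ∫[4,5] (-u^3 + 12*u^2 - 47*u + 60) du = 1/4, giving area 1/4.
Total area = 1/4 + 1/4 = 1/2.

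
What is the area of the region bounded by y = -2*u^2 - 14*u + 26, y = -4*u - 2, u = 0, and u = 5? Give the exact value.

389/3

The difference (-2*u^2 - 14*u + 26) - (-4*u - 2) = -2*u^2 - 10*u + 28 changes sign at u = 2 inside [0, 5], so split the integral there.
∫[0,2] (-2*u^2 - 10*u + 28) du = 92/3.
∫[2,5] (-2*u^2 - 10*u + 28) du = -99; the area of that piece is 99.
Total area = 92/3 + 99 = 389/3.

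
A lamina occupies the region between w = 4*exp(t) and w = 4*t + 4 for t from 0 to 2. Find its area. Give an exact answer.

-20 + 4*exp(2)

On [0, 2], (4*exp(t)) - (4*t + 4) = -4*t + 4*exp(t) - 4 is ≥ 0 throughout, so the area is a single integral of |-4*t + 4*exp(t) - 4|.
∫[0,2] (-4*t + 4*exp(t) - 4) dt = -20 + 4*exp(2).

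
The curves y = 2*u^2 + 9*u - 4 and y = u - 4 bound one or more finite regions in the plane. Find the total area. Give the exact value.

Set the curves equal: 2*u^2 + 9*u - 4 = u - 4, so 2*u^2 + 8*u = 0, which factors as 2*u*(u + 4) = 0. The curves meet at u = -4, 0.
On [-4, 0], y = u - 4 is on top; that piece has area ∫[-4,0] (-(2*u^2 + 8*u)) du = 64/3.

64/3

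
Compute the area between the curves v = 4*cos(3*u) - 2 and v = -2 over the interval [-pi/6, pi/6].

8/3

On [-pi/6, pi/6], (4*cos(3*u) - 2) - (-2) = 4*cos(3*u) is ≥ 0 throughout, so the area is a single integral of |4*cos(3*u)|.
∫[-pi/6,pi/6] (4*cos(3*u)) du = 8/3.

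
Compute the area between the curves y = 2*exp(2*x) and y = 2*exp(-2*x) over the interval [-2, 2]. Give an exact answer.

-4 + 2*exp(-4) + 2*exp(4)

The difference (2*exp(2*x)) - (2*exp(-2*x)) = 2*exp(2*x) - 2*exp(-2*x) changes sign at x = 0 inside [-2, 2], so split the integral there.
∫[-2,0] (2*exp(2*x) - 2*exp(-2*x)) dx = -exp(4) - exp(-4) + 2; the area of that piece is -2 + exp(-4) + exp(4).
∫[0,2] (2*exp(2*x) - 2*exp(-2*x)) dx = -2 + exp(-4) + exp(4).
Total area = (-2 + exp(-4) + exp(4)) + (-2 + exp(-4) + exp(4)) = -4 + 2*exp(-4) + 2*exp(4).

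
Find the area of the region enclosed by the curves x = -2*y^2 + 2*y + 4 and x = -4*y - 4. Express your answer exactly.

125/3

Both boundary curves give x as a function of y, so integrate with respect to y. Setting them equal: -2*y^2 + 6*y + 8 = 0, i.e. -2*(y - 4)*(y + 1) = 0, so they meet at y = -1, 4.
For y in [-1, 4], x = -2*y^2 + 2*y + 4 is on the right; area = ∫[-1,4] (-2*y^2 + 6*y + 8) dy = 125/3.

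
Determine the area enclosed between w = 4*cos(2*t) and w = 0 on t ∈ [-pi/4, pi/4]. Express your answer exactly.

On [-pi/4, pi/4], (4*cos(2*t)) - (0) = 4*cos(2*t) is ≥ 0 throughout, so the area is a single integral of |4*cos(2*t)|.
∫[-pi/4,pi/4] (4*cos(2*t)) dt = 4.

4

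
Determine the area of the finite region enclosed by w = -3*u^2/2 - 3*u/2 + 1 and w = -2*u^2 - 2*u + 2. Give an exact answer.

Set the curves equal: -3*u^2/2 - 3*u/2 + 1 = -2*u^2 - 2*u + 2, so u^2/2 + u/2 - 1 = 0, which factors as (u - 1)*(u + 2)/2 = 0. The curves meet at u = -2, 1.
On [-2, 1], w = -2*u^2 - 2*u + 2 is on top; that piece has area ∫[-2,1] (-(u^2/2 + u/2 - 1)) du = 9/4.

9/4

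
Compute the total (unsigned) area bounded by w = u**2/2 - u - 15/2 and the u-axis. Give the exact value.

128/3

The curve meets the u-axis where u**2/2 - u - 15/2 = 0, i.e. (u - 5)*(u + 3)/2 = 0, at u = -3, 5.
On [-3, 5] the curve lies below the axis; ∫[-3,5] (u**2/2 - u - 15/2) du = -128/3, giving area 128/3.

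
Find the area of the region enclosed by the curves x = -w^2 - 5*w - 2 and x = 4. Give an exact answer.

1/6

Both boundary curves give x as a function of w, so integrate with respect to w. Setting them equal: -w^2 - 5*w - 6 = 0, i.e. -(w + 2)*(w + 3) = 0, so they meet at w = -3, -2.
For w in [-3, -2], x = -w^2 - 5*w - 2 is on the right; area = ∫[-3,-2] (-w^2 - 5*w - 6) dw = 1/6.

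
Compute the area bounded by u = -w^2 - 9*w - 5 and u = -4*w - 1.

9/2

Both boundary curves give u as a function of w, so integrate with respect to w. Setting them equal: -w^2 - 5*w - 4 = 0, i.e. -(w + 1)*(w + 4) = 0, so they meet at w = -4, -1.
For w in [-4, -1], u = -w^2 - 9*w - 5 is on the right; area = ∫[-4,-1] (-w^2 - 5*w - 4) dw = 9/2.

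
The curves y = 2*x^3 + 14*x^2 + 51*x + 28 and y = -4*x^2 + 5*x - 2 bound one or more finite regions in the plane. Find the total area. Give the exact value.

Set the curves equal: 2*x^3 + 14*x^2 + 51*x + 28 = -4*x^2 + 5*x - 2, so 2*x^3 + 18*x^2 + 46*x + 30 = 0, which factors as 2*(x + 1)*(x + 3)*(x + 5) = 0. The curves meet at x = -5, -3, -1.
On [-5, -3], y = 2*x^3 + 14*x^2 + 51*x + 28 is on top; that piece has area ∫[-5,-3] (2*x^3 + 18*x^2 + 46*x + 30) dx = 8.
On [-3, -1], y = -4*x^2 + 5*x - 2 is on top; that piece has area ∫[-3,-1] (-(2*x^3 + 18*x^2 + 46*x + 30)) dx = 8.
Total enclosed area = 8 + 8 = 16.

16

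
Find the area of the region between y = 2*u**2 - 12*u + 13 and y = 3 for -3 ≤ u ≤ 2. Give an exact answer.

110

The difference (2*u**2 - 12*u + 13) - (3) = 2*u**2 - 12*u + 10 changes sign at u = 1 inside [-3, 2], so split the integral there.
∫[-3,1] (2*u**2 - 12*u + 10) du = 320/3.
∫[1,2] (2*u**2 - 12*u + 10) du = -10/3; the area of that piece is 10/3.
Total area = 320/3 + 10/3 = 110.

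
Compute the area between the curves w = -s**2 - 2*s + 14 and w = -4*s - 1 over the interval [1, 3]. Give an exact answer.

88/3

On [1, 3], (-s**2 - 2*s + 14) - (-4*s - 1) = -s**2 + 2*s + 15 is ≥ 0 throughout, so the area is a single integral of |-s**2 + 2*s + 15|.
∫[1,3] (-s**2 + 2*s + 15) ds = 88/3.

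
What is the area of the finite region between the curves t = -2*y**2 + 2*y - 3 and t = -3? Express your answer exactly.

1/3

Both boundary curves give t as a function of y, so integrate with respect to y. Setting them equal: -2*y**2 + 2*y = 0, i.e. -2*y*(y - 1) = 0, so they meet at y = 0, 1.
For y in [0, 1], t = -2*y**2 + 2*y - 3 is on the right; area = ∫[0,1] (-2*y**2 + 2*y) dy = 1/3.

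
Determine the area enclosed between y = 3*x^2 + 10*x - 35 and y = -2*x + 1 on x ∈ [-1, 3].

94

The difference (3*x^2 + 10*x - 35) - (-2*x + 1) = 3*x^2 + 12*x - 36 changes sign at x = 2 inside [-1, 3], so split the integral there.
∫[-1,2] (3*x^2 + 12*x - 36) dx = -81; the area of that piece is 81.
∫[2,3] (3*x^2 + 12*x - 36) dx = 13.
Total area = 81 + 13 = 94.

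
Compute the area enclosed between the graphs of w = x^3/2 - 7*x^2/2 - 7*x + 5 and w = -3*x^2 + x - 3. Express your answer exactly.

Set the curves equal: x^3/2 - 7*x^2/2 - 7*x + 5 = -3*x^2 + x - 3, so x^3/2 - x^2/2 - 8*x + 8 = 0, which factors as (x - 4)*(x - 1)*(x + 4)/2 = 0. The curves meet at x = -4, 1, 4.
On [-4, 1], w = x^3/2 - 7*x^2/2 - 7*x + 5 is on top; that piece has area ∫[-4,1] (x^3/2 - x^2/2 - 8*x + 8) dx = 1375/24.
On [1, 4], w = -3*x^2 + x - 3 is on top; that piece has area ∫[1,4] (-(x^3/2 - x^2/2 - 8*x + 8)) dx = 117/8.
Total enclosed area = 1375/24 + 117/8 = 863/12.

863/12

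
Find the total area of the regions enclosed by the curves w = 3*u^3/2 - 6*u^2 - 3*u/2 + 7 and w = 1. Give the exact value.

253/8

Set the curves equal: 3*u^3/2 - 6*u^2 - 3*u/2 + 7 = 1, so 3*u^3/2 - 6*u^2 - 3*u/2 + 6 = 0, which factors as 3*(u - 4)*(u - 1)*(u + 1)/2 = 0. The curves meet at u = -1, 1, 4.
On [-1, 1], w = 3*u^3/2 - 6*u^2 - 3*u/2 + 7 is on top; that piece has area ∫[-1,1] (3*u^3/2 - 6*u^2 - 3*u/2 + 6) du = 8.
On [1, 4], w = 1 is on top; that piece has area ∫[1,4] (-(3*u^3/2 - 6*u^2 - 3*u/2 + 6)) du = 189/8.
Total enclosed area = 8 + 189/8 = 253/8.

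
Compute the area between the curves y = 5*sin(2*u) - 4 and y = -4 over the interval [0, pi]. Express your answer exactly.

The difference (5*sin(2*u) - 4) - (-4) = 5*sin(2*u) changes sign at u = pi/2 inside [0, pi], so split the integral there.
∫[0,pi/2] (5*sin(2*u)) du = 5.
∫[pi/2,pi] (5*sin(2*u)) du = -5; the area of that piece is 5.
Total area = 5 + 5 = 10.

10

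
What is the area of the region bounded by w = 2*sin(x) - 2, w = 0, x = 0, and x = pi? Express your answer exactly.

On [0, pi], (2*sin(x) - 2) - (0) = 2*sin(x) - 2 is ≤ 0 throughout, so the area is a single integral of |2*sin(x) - 2|.
∫[0,pi] (2*sin(x) - 2) dx = 4 - 2*pi; the area of that piece is -4 + 2*pi.

-4 + 2*pi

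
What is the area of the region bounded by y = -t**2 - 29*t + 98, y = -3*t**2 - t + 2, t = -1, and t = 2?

On [-1, 2], (-t**2 - 29*t + 98) - (-3*t**2 - t + 2) = 2*t**2 - 28*t + 96 is ≥ 0 throughout, so the area is a single integral of |2*t**2 - 28*t + 96|.
∫[-1,2] (2*t**2 - 28*t + 96) dt = 252.

252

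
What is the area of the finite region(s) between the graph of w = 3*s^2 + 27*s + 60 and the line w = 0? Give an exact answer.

The curve meets the s-axis where 3*s^2 + 27*s + 60 = 0, i.e. 3*(s + 4)*(s + 5) = 0, at s = -5, -4.
On [-5, -4] the curve lies below the axis; ∫[-5,-4] (3*s^2 + 27*s + 60) ds = -1/2, giving area 1/2.

1/2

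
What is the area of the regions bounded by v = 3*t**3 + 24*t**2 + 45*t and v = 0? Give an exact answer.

253/4

Set the curves equal: 3*t**3 + 24*t**2 + 45*t = 0, so 3*t**3 + 24*t**2 + 45*t = 0, which factors as 3*t*(t + 3)*(t + 5) = 0. The curves meet at t = -5, -3, 0.
On [-5, -3], v = 3*t**3 + 24*t**2 + 45*t is on top; that piece has area ∫[-5,-3] (3*t**3 + 24*t**2 + 45*t) dt = 16.
On [-3, 0], v = 0 is on top; that piece has area ∫[-3,0] (-(3*t**3 + 24*t**2 + 45*t)) dt = 189/4.
Total enclosed area = 16 + 189/4 = 253/4.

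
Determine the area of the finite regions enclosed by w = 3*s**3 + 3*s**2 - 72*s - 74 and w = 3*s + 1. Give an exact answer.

Set the curves equal: 3*s**3 + 3*s**2 - 72*s - 74 = 3*s + 1, so 3*s**3 + 3*s**2 - 75*s - 75 = 0, which factors as 3*(s - 5)*(s + 1)*(s + 5) = 0. The curves meet at s = -5, -1, 5.
On [-5, -1], w = 3*s**3 + 3*s**2 - 72*s - 74 is on top; that piece has area ∫[-5,-1] (3*s**3 + 3*s**2 - 75*s - 75) ds = 256.
On [-1, 5], w = 3*s + 1 is on top; that piece has area ∫[-1,5] (-(3*s**3 + 3*s**2 - 75*s - 75)) ds = 756.
Total enclosed area = 256 + 756 = 1012.

1012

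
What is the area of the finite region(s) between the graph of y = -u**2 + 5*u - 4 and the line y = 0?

9/2

The curve meets the u-axis where -u**2 + 5*u - 4 = 0, i.e. -(u - 4)*(u - 1) = 0, at u = 1, 4.
On [1, 4] the curve lies above the axis; ∫[1,4] (-u**2 + 5*u - 4) du = 9/2, giving area 9/2.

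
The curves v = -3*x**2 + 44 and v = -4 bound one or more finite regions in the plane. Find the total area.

256

Set the curves equal: -3*x**2 + 44 = -4, so -3*x**2 + 48 = 0, which factors as -3*(x - 4)*(x + 4) = 0. The curves meet at x = -4, 4.
On [-4, 4], v = -3*x**2 + 44 is on top; that piece has area ∫[-4,4] (-3*x**2 + 48) dx = 256.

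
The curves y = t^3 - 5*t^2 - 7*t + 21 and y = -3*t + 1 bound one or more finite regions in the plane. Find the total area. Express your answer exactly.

937/12

Set the curves equal: t^3 - 5*t^2 - 7*t + 21 = -3*t + 1, so t^3 - 5*t^2 - 4*t + 20 = 0, which factors as (t - 5)*(t - 2)*(t + 2) = 0. The curves meet at t = -2, 2, 5.
On [-2, 2], y = t^3 - 5*t^2 - 7*t + 21 is on top; that piece has area ∫[-2,2] (t^3 - 5*t^2 - 4*t + 20) dt = 160/3.
On [2, 5], y = -3*t + 1 is on top; that piece has area ∫[2,5] (-(t^3 - 5*t^2 - 4*t + 20)) dt = 99/4.
Total enclosed area = 160/3 + 99/4 = 937/12.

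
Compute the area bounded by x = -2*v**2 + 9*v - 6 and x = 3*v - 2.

Both boundary curves give x as a function of v, so integrate with respect to v. Setting them equal: -2*v**2 + 6*v - 4 = 0, i.e. -2*(v - 2)*(v - 1) = 0, so they meet at v = 1, 2.
For v in [1, 2], x = -2*v**2 + 9*v - 6 is on the right; area = ∫[1,2] (-2*v**2 + 6*v - 4) dv = 1/3.

1/3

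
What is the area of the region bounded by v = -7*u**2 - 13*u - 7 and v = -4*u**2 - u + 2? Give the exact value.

4

Set the curves equal: -7*u**2 - 13*u - 7 = -4*u**2 - u + 2, so -3*u**2 - 12*u - 9 = 0, which factors as -3*(u + 1)*(u + 3) = 0. The curves meet at u = -3, -1.
On [-3, -1], v = -7*u**2 - 13*u - 7 is on top; that piece has area ∫[-3,-1] (-3*u**2 - 12*u - 9) du = 4.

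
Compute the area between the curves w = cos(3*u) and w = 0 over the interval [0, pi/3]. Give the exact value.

The difference (cos(3*u)) - (0) = cos(3*u) changes sign at u = pi/6 inside [0, pi/3], so split the integral there.
∫[0,pi/6] (cos(3*u)) du = 1/3.
∫[pi/6,pi/3] (cos(3*u)) du = -1/3; the area of that piece is 1/3.
Total area = 1/3 + 1/3 = 2/3.

2/3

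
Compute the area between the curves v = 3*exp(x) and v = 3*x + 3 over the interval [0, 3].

On [0, 3], (3*exp(x)) - (3*x + 3) = -3*x + 3*exp(x) - 3 is ≥ 0 throughout, so the area is a single integral of |-3*x + 3*exp(x) - 3|.
∫[0,3] (-3*x + 3*exp(x) - 3) dx = -51/2 + 3*exp(3).

-51/2 + 3*exp(3)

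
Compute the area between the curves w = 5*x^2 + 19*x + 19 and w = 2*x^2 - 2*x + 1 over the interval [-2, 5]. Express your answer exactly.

The difference (5*x^2 + 19*x + 19) - (2*x^2 - 2*x + 1) = 3*x^2 + 21*x + 18 changes sign at x = -1 inside [-2, 5], so split the integral there.
∫[-2,-1] (3*x^2 + 21*x + 18) dx = -13/2; the area of that piece is 13/2.
∫[-1,5] (3*x^2 + 21*x + 18) dx = 486.
Total area = 13/2 + 486 = 985/2.

985/2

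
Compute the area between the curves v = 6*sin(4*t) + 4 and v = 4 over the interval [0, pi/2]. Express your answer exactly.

The difference (6*sin(4*t) + 4) - (4) = 6*sin(4*t) changes sign at t = pi/4 inside [0, pi/2], so split the integral there.
∫[0,pi/4] (6*sin(4*t)) dt = 3.
∫[pi/4,pi/2] (6*sin(4*t)) dt = -3; the area of that piece is 3.
Total area = 3 + 3 = 6.

6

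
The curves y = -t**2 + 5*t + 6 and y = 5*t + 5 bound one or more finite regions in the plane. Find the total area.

4/3

Set the curves equal: -t**2 + 5*t + 6 = 5*t + 5, so -t**2 + 1 = 0, which factors as -(t - 1)*(t + 1) = 0. The curves meet at t = -1, 1.
On [-1, 1], y = -t**2 + 5*t + 6 is on top; that piece has area ∫[-1,1] (-t**2 + 1) dt = 4/3.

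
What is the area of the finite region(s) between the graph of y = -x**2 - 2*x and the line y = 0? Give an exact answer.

The curve meets the x-axis where -x**2 - 2*x = 0, i.e. -x*(x + 2) = 0, at x = -2, 0.
On [-2, 0] the curve lies above the axis; ∫[-2,0] (-x**2 - 2*x) dx = 4/3, giving area 4/3.

4/3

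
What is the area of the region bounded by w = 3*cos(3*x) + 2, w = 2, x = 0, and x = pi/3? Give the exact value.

2

The difference (3*cos(3*x) + 2) - (2) = 3*cos(3*x) changes sign at x = pi/6 inside [0, pi/3], so split the integral there.
∫[0,pi/6] (3*cos(3*x)) dx = 1.
∫[pi/6,pi/3] (3*cos(3*x)) dx = -1; the area of that piece is 1.
Total area = 1 + 1 = 2.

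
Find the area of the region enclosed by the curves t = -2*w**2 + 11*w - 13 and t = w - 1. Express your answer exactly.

Both boundary curves give t as a function of w, so integrate with respect to w. Setting them equal: -2*w**2 + 10*w - 12 = 0, i.e. -2*(w - 3)*(w - 2) = 0, so they meet at w = 2, 3.
For w in [2, 3], t = -2*w**2 + 11*w - 13 is on the right; area = ∫[2,3] (-2*w**2 + 10*w - 12) dw = 1/3.

1/3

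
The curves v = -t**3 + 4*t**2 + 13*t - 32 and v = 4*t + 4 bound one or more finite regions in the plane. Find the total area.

1741/12

Set the curves equal: -t**3 + 4*t**2 + 13*t - 32 = 4*t + 4, so -t**3 + 4*t**2 + 9*t - 36 = 0, which factors as -(t - 4)*(t - 3)*(t + 3) = 0. The curves meet at t = -3, 3, 4.
On [-3, 3], v = 4*t + 4 is on top; that piece has area ∫[-3,3] (-(-t**3 + 4*t**2 + 9*t - 36)) dt = 144.
On [3, 4], v = -t**3 + 4*t**2 + 13*t - 32 is on top; that piece has area ∫[3,4] (-t**3 + 4*t**2 + 9*t - 36) dt = 13/12.
Total enclosed area = 144 + 13/12 = 1741/12.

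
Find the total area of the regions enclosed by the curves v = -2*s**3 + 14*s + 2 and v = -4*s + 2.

Set the curves equal: -2*s**3 + 14*s + 2 = -4*s + 2, so -2*s**3 + 18*s = 0, which factors as -2*s*(s - 3)*(s + 3) = 0. The curves meet at s = -3, 0, 3.
On [-3, 0], v = -4*s + 2 is on top; that piece has area ∫[-3,0] (-(-2*s**3 + 18*s)) ds = 81/2.
On [0, 3], v = -2*s**3 + 14*s + 2 is on top; that piece has area ∫[0,3] (-2*s**3 + 18*s) ds = 81/2.
Total enclosed area = 81/2 + 81/2 = 81.

81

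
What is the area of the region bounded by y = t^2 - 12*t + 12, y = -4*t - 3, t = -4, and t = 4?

164

The difference (t^2 - 12*t + 12) - (-4*t - 3) = t^2 - 8*t + 15 changes sign at t = 3 inside [-4, 4], so split the integral there.
∫[-4,3] (t^2 - 8*t + 15) dt = 490/3.
∫[3,4] (t^2 - 8*t + 15) dt = -2/3; the area of that piece is 2/3.
Total area = 490/3 + 2/3 = 164.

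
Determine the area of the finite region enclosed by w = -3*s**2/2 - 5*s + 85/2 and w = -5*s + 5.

250

Set the curves equal: -3*s**2/2 - 5*s + 85/2 = -5*s + 5, so -3*s**2/2 + 75/2 = 0, which factors as -3*(s - 5)*(s + 5)/2 = 0. The curves meet at s = -5, 5.
On [-5, 5], w = -3*s**2/2 - 5*s + 85/2 is on top; that piece has area ∫[-5,5] (-3*s**2/2 + 75/2) ds = 250.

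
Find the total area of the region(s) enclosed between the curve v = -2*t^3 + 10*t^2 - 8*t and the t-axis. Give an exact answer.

The curve meets the t-axis where -2*t^3 + 10*t^2 - 8*t = 0, i.e. -2*t*(t - 4)*(t - 1) = 0, at t = 0, 1, 4.
On [0, 1] the curve lies below the axis; ∫[0,1] (-2*t^3 + 10*t^2 - 8*t) dt = -7/6, giving area 7/6.
On [1, 4] the curve lies above the axis; ∫[1,4] (-2*t^3 + 10*t^2 - 8*t) dt = 45/2, giving area 45/2.
Total area = 7/6 + 45/2 = 71/3.

71/3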